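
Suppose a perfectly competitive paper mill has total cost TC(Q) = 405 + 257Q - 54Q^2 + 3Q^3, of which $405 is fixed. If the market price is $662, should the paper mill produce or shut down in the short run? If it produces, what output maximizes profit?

Produce at Q = 15

Strip out fixed cost: VC = 257Q - 54Q^2 + 3Q^3. Then AVC = 257 - 54Q + 3Q^2 and MC = 257 - 108Q + 9Q^2.
AVC is minimized where dAVC/dQ = -54 + 6Q = 0, at Q = 9; min AVC = 257 - 54·9 + 3·9^2 = $14.
Since P = $662 ≥ min AVC = $14, price covers variable cost and the firm should produce.
Set P = MC: 662 = 257 - 108Q + 9Q^2 → -405 - 108Q + 9Q^2 = 0. The roots are Q = -3 and Q = 15; the profit-maximizing output is on the rising part of MC, so Q* = 15.
Check: AVC at Q = 15 is $122 ≤ P, so revenue covers variable cost.
Profit = P·Q − TC = 662·15 − 2235 = $7695.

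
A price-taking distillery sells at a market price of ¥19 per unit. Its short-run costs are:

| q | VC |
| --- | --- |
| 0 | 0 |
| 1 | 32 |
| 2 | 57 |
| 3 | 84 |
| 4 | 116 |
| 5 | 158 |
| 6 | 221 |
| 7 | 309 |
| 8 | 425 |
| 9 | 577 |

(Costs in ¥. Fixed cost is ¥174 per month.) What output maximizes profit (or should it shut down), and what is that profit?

Tabulate TR − TC: q=0: -174; q=1: -187; q=2: -193; q=3: -201; q=4: -214; q=5: -237; q=6: -281; q=7: -350; q=8: -447; q=9: -580.
Profit is highest at q = 0. Equivalently, the lowest AVC in the table is 84/3 ≈ ¥28 at q = 3, and P = ¥19 falls below it — price never covers variable cost, so the firm shuts down and loses only its fixed cost.

q = 0 (shut down); profit = -¥174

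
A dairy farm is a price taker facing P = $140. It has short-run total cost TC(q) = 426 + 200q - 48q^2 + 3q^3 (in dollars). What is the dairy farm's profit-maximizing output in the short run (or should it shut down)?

Strip out fixed cost: VC = 200q - 48q^2 + 3q^3. Then AVC = 200 - 48q + 3q^2 and MC = 200 - 96q + 9q^2.
AVC is minimized where dAVC/dq = -48 + 6q = 0, at q = 8; min AVC = 200 - 48·8 + 3·8^2 = $8.
Since P = $140 ≥ min AVC = $8, price covers variable cost and the firm should produce.
Solving P = MC: 60 - 96q + 9q^2 = 0 ⇒ q = 2/3 or 10. On the upward-sloping branch, q* = 10.
Check: AVC at q = 10 is $20 ≤ P, so revenue covers variable cost.
Profit = P·q − TC = 140·10 − 626 = $774.

Produce at q = 10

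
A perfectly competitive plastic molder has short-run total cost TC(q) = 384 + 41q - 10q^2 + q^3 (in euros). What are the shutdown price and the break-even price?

Shutdown price = €16; break-even price = €73

Shutdown price = min AVC. AVC = 41 - 10q + q^2, with vertex at q = 5 and minimum €16.
ATC = 384/q + 41 - 10q + q^2. Setting dATC/dq = −384/q^2 − 10 + 2q = 0 gives q = 8 (since 2·8^3 − 10·8^2 = 384).
min ATC = 384/8 + 41 − 10·8 + 8^2 = €73. That is the break-even price.
Between these two prices the firm operates at a loss; above €73 it earns a profit.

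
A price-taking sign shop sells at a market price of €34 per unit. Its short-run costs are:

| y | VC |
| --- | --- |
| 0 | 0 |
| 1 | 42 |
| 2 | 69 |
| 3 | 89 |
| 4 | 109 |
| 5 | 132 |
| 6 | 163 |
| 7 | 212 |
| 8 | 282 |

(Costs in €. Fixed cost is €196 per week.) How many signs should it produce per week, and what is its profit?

y = 6; profit = -€155

Tabulate TR − TC: y=0: -196; y=1: -204; y=2: -197; y=3: -183; y=4: -169; y=5: -158; y=6: -155; y=7: -170; y=8: -206.
Profit is maximized at y = 6. AVC there is 163/6 = €27.17 ≤ P, so producing beats shutting down (which would give -€196).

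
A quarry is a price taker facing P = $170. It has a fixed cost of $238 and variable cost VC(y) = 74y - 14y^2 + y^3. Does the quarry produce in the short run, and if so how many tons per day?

Produce at y = 12

Strip out fixed cost: VC = 74y - 14y^2 + y^3. Then AVC = 74 - 14y + y^2 and MC = 74 - 28y + 3y^2.
The AVC parabola has its vertex at y = 14/2 = 7, where AVC = 74 - 14·7 + 7^2 = $25.
Because $170 ≥ $25, revenue can cover variable cost; the firm operates.
P = MC gives -96 - 28y + 3y^2 = 0, with roots -8/3 and 12. Take the larger (rising MC): y* = 12.
Check: AVC at y = 12 is $50 ≤ P, so revenue covers variable cost.
Profit = P·y − TC = 170·12 − 838 = $1202.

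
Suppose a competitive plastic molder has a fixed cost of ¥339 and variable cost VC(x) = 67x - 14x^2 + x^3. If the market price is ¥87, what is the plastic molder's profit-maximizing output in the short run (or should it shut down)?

Variable cost is VC = 67x - 14x^2 + x^3, so AVC = VC/x = 67 - 14x + x^2 and MC = dTC/dx = 67 - 28x + 3x^2.
AVC hits its minimum where MC = AVC, at x = 7, giving min AVC = 67 - 14·7 + 7^2 = ¥18.
Because ¥87 ≥ ¥18, revenue can cover variable cost; the firm operates.
P = MC gives -20 - 28x + 3x^2 = 0, with roots -2/3 and 10. Take the larger (rising MC): x* = 10.
Check: AVC at x = 10 is ¥27 ≤ P, so revenue covers variable cost.
Profit = P·x − TC = 87·10 − 609 = ¥261.

Produce at x = 10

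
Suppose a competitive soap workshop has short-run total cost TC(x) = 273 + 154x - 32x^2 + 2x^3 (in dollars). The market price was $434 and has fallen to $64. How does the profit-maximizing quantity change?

MC = 154 - 64x + 6x^2; the shutdown threshold is min AVC = $26 (at x = 8).
With P = $434 above the shutdown price, P = MC gives x = 14.
At P = $64 ≥ min AVC, set P = MC: x = 9. The firm stays open but cuts output.

Output falls from 14 to 9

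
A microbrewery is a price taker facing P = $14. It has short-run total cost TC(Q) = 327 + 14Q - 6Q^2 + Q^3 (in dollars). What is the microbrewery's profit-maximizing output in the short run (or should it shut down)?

Variable cost is VC = 14Q - 6Q^2 + Q^3, so AVC = VC/Q = 14 - 6Q + Q^2 and MC = dTC/dQ = 14 - 12Q + 3Q^2.
AVC is minimized where dAVC/dQ = -6 + 2Q = 0, at Q = 3; min AVC = 14 - 6·3 + 3^2 = $5.
P = $14 exceeds min AVC = $5, so the firm stays open.
Set P = MC: 14 = 14 - 12Q + 3Q^2 → -12Q + 3Q^2 = 0. The roots are Q = 0 and Q = 4; the profit-maximizing output is on the rising part of MC, so Q* = 4.
Check: AVC at Q = 4 is $6 ≤ P, so revenue covers variable cost.
Profit = P·Q − TC = 14·4 − 351 = -$295, a loss, but smaller than the $327 fixed cost the firm would lose by shutting down.

Produce at Q = 4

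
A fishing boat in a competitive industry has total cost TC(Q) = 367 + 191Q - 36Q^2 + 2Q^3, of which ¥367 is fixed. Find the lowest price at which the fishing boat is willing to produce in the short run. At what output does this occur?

¥29 per unit, at Q = 9

The firm shuts down when price falls below the minimum of average variable cost. AVC = VC/Q = 191 - 36Q + 2Q^2.
At the minimum of AVC, MC = AVC. MC = 191 - 72Q + 6Q^2; setting MC = AVC gives 4Q^2 - 36Q = 0, so Q = 9. min AVC = 29.
So the shutdown price is ¥29.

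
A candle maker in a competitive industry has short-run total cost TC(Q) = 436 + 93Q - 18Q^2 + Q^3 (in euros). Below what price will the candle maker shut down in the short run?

€12 per unit

Short-run supply begins at min AVC. From VC = 93Q - 18Q^2 + Q^3, AVC = 93 - 18Q + Q^2.
dAVC/dQ = -18 + 2Q = 0 gives Q = 9. min AVC = 93 - 18·9 + 9^2 = 12.
So the shutdown price is €12.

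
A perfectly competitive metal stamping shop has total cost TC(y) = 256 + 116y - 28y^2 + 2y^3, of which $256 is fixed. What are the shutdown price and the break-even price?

Shutdown price = $18; break-even price = $52

AVC = 116 - 28y + 2y^2; minimized at y = 7, giving min AVC = $18. That is the shutdown price.
ATC = 256/y + 116 - 28y + 2y^2. Setting dATC/dy = −256/y^2 − 28 + 4y = 0 gives y = 8 (since 4·8^3 − 28·8^2 = 256).
min ATC = 256/8 + 116 − 28·8 + 2·8^2 = $52. That is the break-even price.
For $18 ≤ P < $52 the firm produces at a loss; below $18 it shuts down.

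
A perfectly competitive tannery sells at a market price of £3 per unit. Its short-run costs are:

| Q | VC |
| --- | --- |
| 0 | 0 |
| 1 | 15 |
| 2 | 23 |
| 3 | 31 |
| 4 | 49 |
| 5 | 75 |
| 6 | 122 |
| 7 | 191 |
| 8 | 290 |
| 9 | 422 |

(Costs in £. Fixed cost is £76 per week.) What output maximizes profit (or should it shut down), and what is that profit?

Q = 0 (shut down); profit = -£76

Tabulate TR − TC: Q=0: -76; Q=1: -88; Q=2: -93; Q=3: -98; Q=4: -113; Q=5: -136; Q=6: -180; Q=7: -246; Q=8: -342; Q=9: -471.
Profit is highest at Q = 0. Equivalently, the lowest AVC in the table is 31/3 ≈ £10.33 at Q = 3, and P = £3 falls below it — price never covers variable cost, so the firm shuts down and loses only its fixed cost.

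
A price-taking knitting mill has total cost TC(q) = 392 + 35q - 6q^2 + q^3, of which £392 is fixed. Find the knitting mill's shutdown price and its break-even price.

AVC = 35 - 6q + q^2; minimized at q = 3, giving min AVC = £26. That is the shutdown price.
ATC = 392/q + 35 - 6q + q^2. Setting dATC/dq = −392/q^2 − 6 + 2q = 0 gives q = 7 (since 2·7^3 − 6·7^2 = 392).
min ATC = 392/7 + 35 − 6·7 + 7^2 = £98. That is the break-even price.
For £26 ≤ P < £98 the firm produces at a loss; below £26 it shuts down.

Shutdown price = £26; break-even price = £98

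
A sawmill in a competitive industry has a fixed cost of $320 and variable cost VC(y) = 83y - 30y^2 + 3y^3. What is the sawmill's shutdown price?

The firm shuts down when price falls below the minimum of average variable cost. AVC = VC/y = 83 - 30y + 3y^2.
dAVC/dy = -30 + 6y = 0 gives y = 5. min AVC = 83 - 30·5 + 3·5^2 = 8.
So the shutdown price is $8.

$8 per unit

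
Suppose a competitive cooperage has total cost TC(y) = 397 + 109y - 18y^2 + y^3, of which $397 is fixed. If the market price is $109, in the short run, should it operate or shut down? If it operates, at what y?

Variable cost is VC = 109y - 18y^2 + y^3, so AVC = VC/y = 109 - 18y + y^2 and MC = dTC/dy = 109 - 36y + 3y^2.
AVC is minimized where dAVC/dy = -18 + 2y = 0, at y = 9; min AVC = 109 - 18·9 + 9^2 = $28.
Because $109 ≥ $28, revenue can cover variable cost; the firm operates.
Set P = MC: 109 = 109 - 36y + 3y^2 → -36y + 3y^2 = 0. The roots are y = 0 and y = 12; the profit-maximizing output is on the rising part of MC, so y* = 12.
Check: AVC at y = 12 is $37 ≤ P, so revenue covers variable cost.
Profit = P·y − TC = 109·12 − 841 = $467.

Produce at y = 12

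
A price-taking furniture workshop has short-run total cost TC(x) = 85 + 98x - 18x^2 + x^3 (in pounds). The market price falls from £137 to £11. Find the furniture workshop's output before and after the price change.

AVC = 98 - 18x + x^2, minimized at x = 9 where min AVC = £17. MC = 98 - 36x + 3x^2.
With P = £137 above the shutdown price, P = MC gives x = 13.
At P = £11 < min AVC = £17, price no longer covers variable cost at any output, so the firm shuts down: x = 0.

Output falls from 13 to 0 (the firm shuts down)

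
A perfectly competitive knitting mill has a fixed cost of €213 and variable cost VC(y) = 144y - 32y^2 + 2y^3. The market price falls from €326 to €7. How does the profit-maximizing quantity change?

MC = 144 - 64y + 6y^2; the shutdown threshold is min AVC = €16 (at y = 8).
With P = €326 above the shutdown price, P = MC gives y = 13.
At P = €7 < min AVC = €16, price no longer covers variable cost at any output, so the firm shuts down: y = 0.

Output falls from 13 to 0 (the firm shuts down)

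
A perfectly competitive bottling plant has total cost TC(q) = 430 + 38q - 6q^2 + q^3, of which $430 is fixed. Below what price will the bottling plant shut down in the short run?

$29 per unit

The shutdown price is the minimum of AVC. VC = 38q - 6q^2 + q^3, so AVC = 38 - 6q + q^2.
dAVC/dq = -6 + 2q = 0 gives q = 3. min AVC = 38 - 6·3 + 3^2 = 29.
So the shutdown price is $29.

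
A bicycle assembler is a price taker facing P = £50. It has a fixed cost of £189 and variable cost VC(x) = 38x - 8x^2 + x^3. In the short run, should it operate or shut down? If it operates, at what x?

Produce at x = 6

From TC, MC = TC'(x) = 38 - 16x + 3x^2 and AVC = VC/x = 38 - 8x + x^2.
AVC is minimized where dAVC/dx = -8 + 2x = 0, at x = 4; min AVC = 38 - 8·4 + 4^2 = £22.
P = £50 exceeds min AVC = £22, so the firm stays open.
Solving P = MC: -12 - 16x + 3x^2 = 0 ⇒ x = -2/3 or 6. On the upward-sloping branch, x* = 6.
Check: AVC at x = 6 is £26 ≤ P, so revenue covers variable cost.
Profit = P·x − TC = 50·6 − 345 = -£45, a loss, but smaller than the £189 fixed cost the firm would lose by shutting down.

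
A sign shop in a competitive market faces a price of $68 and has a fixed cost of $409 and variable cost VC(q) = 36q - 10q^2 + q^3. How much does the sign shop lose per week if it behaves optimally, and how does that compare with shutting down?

AVC = 36 - 10q + q^2; min AVC = $11 at q = 5. Since P = $68 ≥ min AVC, the firm produces.
MC = 36 - 20q + 3q^2. Setting P = MC and taking the root on the rising branch gives q* = 8.
TR = 68·8 = 544. TC = 409 + 160 = 569. Profit = 544 − 569 = -$25.
Shutting down would mean losing the fixed cost of $409, so operating at a loss of $25 is better by $384.

Profit = -$25 at q = 8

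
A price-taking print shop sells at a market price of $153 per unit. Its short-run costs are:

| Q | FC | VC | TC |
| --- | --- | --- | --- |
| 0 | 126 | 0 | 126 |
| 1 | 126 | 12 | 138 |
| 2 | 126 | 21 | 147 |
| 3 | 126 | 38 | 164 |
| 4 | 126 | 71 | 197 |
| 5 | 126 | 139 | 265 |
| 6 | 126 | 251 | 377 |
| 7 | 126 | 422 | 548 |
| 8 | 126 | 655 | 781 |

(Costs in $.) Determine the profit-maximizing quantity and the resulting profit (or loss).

Tabulate TR − TC: Q=0: -126; Q=1: 15; Q=2: 159; Q=3: 295; Q=4: 415; Q=5: 500; Q=6: 541; Q=7: 523; Q=8: 443.
Profit is maximized at Q = 6. AVC there is 251/6 = $41.83 ≤ P, so producing beats shutting down (which would give -$126).

Q = 6; profit = $541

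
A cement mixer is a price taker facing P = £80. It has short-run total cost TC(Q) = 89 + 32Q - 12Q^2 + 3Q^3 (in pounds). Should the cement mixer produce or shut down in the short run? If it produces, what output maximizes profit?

From TC, MC = TC'(Q) = 32 - 24Q + 9Q^2 and AVC = VC/Q = 32 - 12Q + 3Q^2.
AVC is minimized where dAVC/dQ = -12 + 6Q = 0, at Q = 2; min AVC = 32 - 12·2 + 3·2^2 = £20.
P = £80 exceeds min AVC = £20, so the firm stays open.
P = MC gives -48 - 24Q + 9Q^2 = 0, with roots -4/3 and 4. Take the larger (rising MC): Q* = 4.
Check: AVC at Q = 4 is £32 ≤ P, so revenue covers variable cost.
Profit = P·Q − TC = 80·4 − 217 = £103.

Produce at Q = 4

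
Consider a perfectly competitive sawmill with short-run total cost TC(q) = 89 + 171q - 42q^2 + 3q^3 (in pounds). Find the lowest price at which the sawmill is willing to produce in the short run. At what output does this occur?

£24 per unit, at q = 7

The shutdown price is the minimum of AVC. VC = 171q - 42q^2 + 3q^3, so AVC = 171 - 42q + 3q^2.
dAVC/dq = -42 + 6q = 0 gives q = 7. min AVC = 171 - 42·7 + 3·7^2 = 24.
For P < £24 the firm produces nothing.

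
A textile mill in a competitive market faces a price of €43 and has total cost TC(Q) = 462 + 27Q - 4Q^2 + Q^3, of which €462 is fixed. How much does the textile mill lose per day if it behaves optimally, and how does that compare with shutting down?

AVC = 27 - 4Q + Q^2; min AVC = €23 at Q = 2. Since P = €43 ≥ min AVC, the firm produces.
MC = 27 - 8Q + 3Q^2. Setting P = MC and taking the root on the rising branch gives Q* = 4.
TR = 43·4 = 172. TC = 462 + 108 = 570. Profit = 172 − 570 = -€398.
That loss of €398 beats the €462 the firm would lose by shutting down; producing recovers €64 of fixed cost.

Profit = -€398 at Q = 4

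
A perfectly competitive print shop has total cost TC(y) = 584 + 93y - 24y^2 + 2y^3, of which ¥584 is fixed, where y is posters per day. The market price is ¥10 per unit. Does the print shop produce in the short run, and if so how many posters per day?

From TC, MC = TC'(y) = 93 - 48y + 6y^2 and AVC = VC/y = 93 - 24y + 2y^2.
AVC hits its minimum where MC = AVC, at y = 6, giving min AVC = 93 - 24·6 + 2·6^2 = ¥21.
Since P = ¥10 < min AVC = ¥21, price fails to cover variable cost at any output.
Best response: produce nothing and absorb the ¥584 fixed cost.

Shut down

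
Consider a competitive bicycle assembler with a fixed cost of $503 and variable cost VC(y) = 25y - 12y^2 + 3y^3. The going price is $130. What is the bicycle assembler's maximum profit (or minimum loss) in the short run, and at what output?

AVC = 25 - 12y + 3y^2; min AVC = $13 at y = 2. Since P = $130 ≥ min AVC, the firm produces.
With MC = 25 - 24y + 9y^2, P = MC on the upward-sloping part at y* = 5.
TR = 130·5 = 650. TC = 503 + 200 = 703. Profit = 650 − 703 = -$53.
By producing, the firm covers all variable cost plus $450 of fixed cost; shutting down would lose the full $503.

Profit = -$53 at y = 5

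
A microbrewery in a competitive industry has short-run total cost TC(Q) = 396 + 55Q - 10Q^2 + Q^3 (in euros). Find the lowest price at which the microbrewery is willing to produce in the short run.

€30 per unit

The shutdown price is the minimum of AVC. VC = 55Q - 10Q^2 + Q^3, so AVC = 55 - 10Q + Q^2.
dAVC/dQ = -10 + 2Q = 0 gives Q = 5. min AVC = 55 - 10·5 + 5^2 = 30.
For P < €30 the firm produces nothing.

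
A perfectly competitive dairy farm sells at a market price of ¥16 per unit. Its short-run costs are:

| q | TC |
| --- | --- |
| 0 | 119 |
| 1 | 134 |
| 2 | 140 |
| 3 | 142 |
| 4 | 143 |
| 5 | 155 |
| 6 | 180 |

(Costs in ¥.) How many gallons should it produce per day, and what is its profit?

q = 5; profit = -¥75

Tabulate TR − TC: q=0: -119; q=1: -118; q=2: -108; q=3: -94; q=4: -79; q=5: -75; q=6: -84.
Profit is maximized at q = 5. AVC there is 36/5 = ¥7.20 ≤ P, so producing beats shutting down (which would give -¥119).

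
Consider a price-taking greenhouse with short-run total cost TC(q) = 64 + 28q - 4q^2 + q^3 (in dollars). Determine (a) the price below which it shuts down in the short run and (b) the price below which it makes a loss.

Shutdown price = min AVC. AVC = 28 - 4q + q^2, with vertex at q = 2 and minimum $24.
ATC = 64/q + 28 - 4q + q^2. Setting dATC/dq = −64/q^2 − 4 + 2q = 0 gives q = 4 (since 2·4^3 − 4·4^2 = 64).
min ATC = 64/4 + 28 − 4·4 + 4^2 = $44. That is the break-even price.
Between these two prices the firm operates at a loss; above $44 it earns a profit.

Shutdown price = $24; break-even price = $44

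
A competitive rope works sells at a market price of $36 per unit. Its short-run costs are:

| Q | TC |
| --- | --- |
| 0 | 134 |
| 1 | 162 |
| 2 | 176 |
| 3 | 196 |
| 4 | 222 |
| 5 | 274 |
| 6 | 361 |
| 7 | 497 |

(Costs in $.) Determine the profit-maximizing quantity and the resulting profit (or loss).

Profit at each row (π = 36Q − TC): Q=0: -134; Q=1: -126; Q=2: -104; Q=3: -88; Q=4: -78; Q=5: -94; Q=6: -145; Q=7: -245.
Profit is maximized at Q = 4. AVC there is 88/4 = $22 ≤ P, so producing beats shutting down (which would give -$134).

Q = 4; profit = -$78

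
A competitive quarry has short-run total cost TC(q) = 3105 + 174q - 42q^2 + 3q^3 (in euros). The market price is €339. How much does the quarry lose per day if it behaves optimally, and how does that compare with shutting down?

AVC = 174 - 42q + 3q^2 has its minimum €27 at q = 7; price €339 clears that bar, so the firm operates.
MC = 174 - 84q + 9q^2. Setting P = MC and taking the root on the rising branch gives q* = 11.
TR = 339·11 = 3729. TC = 3105 + 825 = 3930. Profit = 3729 − 3930 = -€201.
Shutting down would mean losing the fixed cost of €3105, so operating at a loss of €201 is better by €2904.

Profit = -€201 at q = 11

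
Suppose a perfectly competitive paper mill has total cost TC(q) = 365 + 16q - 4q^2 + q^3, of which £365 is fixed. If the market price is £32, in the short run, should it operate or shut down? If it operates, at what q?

Variable cost is VC = 16q - 4q^2 + q^3, so AVC = VC/q = 16 - 4q + q^2 and MC = dTC/dq = 16 - 8q + 3q^2.
AVC hits its minimum where MC = AVC, at q = 2, giving min AVC = 16 - 4·2 + 2^2 = £12.
Since P = £32 ≥ min AVC = £12, price covers variable cost and the firm should produce.
P = MC gives -16 - 8q + 3q^2 = 0, with roots -4/3 and 4. Take the larger (rising MC): q* = 4.
Check: AVC at q = 4 is £16 ≤ P, so revenue covers variable cost.
Profit = P·q − TC = 32·4 − 429 = -£301, a loss, but smaller than the £365 fixed cost the firm would lose by shutting down.

Produce at q = 4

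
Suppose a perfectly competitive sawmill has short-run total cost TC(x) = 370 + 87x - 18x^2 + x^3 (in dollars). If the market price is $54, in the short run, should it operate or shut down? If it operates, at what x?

Produce at x = 11

Variable cost is VC = 87x - 18x^2 + x^3, so AVC = VC/x = 87 - 18x + x^2 and MC = dTC/dx = 87 - 36x + 3x^2.
AVC is minimized where dAVC/dx = -18 + 2x = 0, at x = 9; min AVC = 87 - 18·9 + 9^2 = $6.
Since P = $54 ≥ min AVC = $6, price covers variable cost and the firm should produce.
Solving P = MC: 33 - 36x + 3x^2 = 0 ⇒ x = 1 or 11. On the upward-sloping branch, x* = 11.
Check: AVC at x = 11 is $10 ≤ P, so revenue covers variable cost.
Profit = P·x − TC = 54·11 − 480 = $114.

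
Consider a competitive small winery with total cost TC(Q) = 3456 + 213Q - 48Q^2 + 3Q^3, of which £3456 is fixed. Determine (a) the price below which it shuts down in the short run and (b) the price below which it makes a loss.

Shutdown price = min AVC. AVC = 213 - 48Q + 3Q^2, with vertex at Q = 8 and minimum £21.
ATC = 3456/Q + 213 - 48Q + 3Q^2. Setting dATC/dQ = −3456/Q^2 − 48 + 6Q = 0 gives Q = 12 (since 6·12^3 − 48·12^2 = 3456).
min ATC = 3456/12 + 213 − 48·12 + 3·12^2 = £357. That is the break-even price.
For £21 ≤ P < £357 the firm produces at a loss; below £21 it shuts down.

Shutdown price = £21; break-even price = £357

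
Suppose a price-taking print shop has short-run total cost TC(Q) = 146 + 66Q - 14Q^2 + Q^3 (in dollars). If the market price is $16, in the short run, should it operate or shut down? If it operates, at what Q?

Variable cost is VC = 66Q - 14Q^2 + Q^3, so AVC = VC/Q = 66 - 14Q + Q^2 and MC = dTC/dQ = 66 - 28Q + 3Q^2.
The AVC parabola has its vertex at Q = 14/2 = 7, where AVC = 66 - 14·7 + 7^2 = $17.
P = $16 lies below min AVC = $17; no output level covers variable cost.
The firm minimizes its loss by shutting down and losing only its fixed cost of $146.

Shut down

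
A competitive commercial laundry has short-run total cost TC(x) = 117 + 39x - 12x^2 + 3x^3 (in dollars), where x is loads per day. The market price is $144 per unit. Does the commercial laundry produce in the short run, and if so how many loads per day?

Variable cost is VC = 39x - 12x^2 + 3x^3, so AVC = VC/x = 39 - 12x + 3x^2 and MC = dTC/dx = 39 - 24x + 9x^2.
AVC hits its minimum where MC = AVC, at x = 2, giving min AVC = 39 - 12·2 + 3·2^2 = $27.
Because $144 ≥ $27, revenue can cover variable cost; the firm operates.
Set P = MC: 144 = 39 - 24x + 9x^2 → -105 - 24x + 9x^2 = 0. The roots are x = -7/3 and x = 5; the profit-maximizing output is on the rising part of MC, so x* = 5.
Check: AVC at x = 5 is $54 ≤ P, so revenue covers variable cost.
Profit = P·x − TC = 144·5 − 387 = $333.

Produce at x = 5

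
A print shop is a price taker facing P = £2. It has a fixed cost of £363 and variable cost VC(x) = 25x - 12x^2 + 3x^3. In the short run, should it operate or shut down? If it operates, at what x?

Strip out fixed cost: VC = 25x - 12x^2 + 3x^3. Then AVC = 25 - 12x + 3x^2 and MC = 25 - 24x + 9x^2.
The AVC parabola has its vertex at x = 12/6 = 2, where AVC = 25 - 12·2 + 3·2^2 = £13.
With P < min AVC (£2 < £13), every unit sold adds to the loss.
Best response: produce nothing and absorb the £363 fixed cost.

Shut down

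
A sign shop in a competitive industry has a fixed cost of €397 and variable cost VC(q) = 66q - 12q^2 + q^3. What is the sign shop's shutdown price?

€30 per unit

The firm shuts down when price falls below the minimum of average variable cost. AVC = VC/q = 66 - 12q + q^2.
dAVC/dq = -12 + 2q = 0 gives q = 6. min AVC = 66 - 12·6 + 6^2 = 30.
For P < €30 the firm produces nothing.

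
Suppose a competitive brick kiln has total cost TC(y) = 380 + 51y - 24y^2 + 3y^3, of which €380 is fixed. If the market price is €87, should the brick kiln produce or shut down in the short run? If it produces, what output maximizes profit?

Produce at y = 6

From TC, MC = TC'(y) = 51 - 48y + 9y^2 and AVC = VC/y = 51 - 24y + 3y^2.
AVC is minimized where dAVC/dy = -24 + 6y = 0, at y = 4; min AVC = 51 - 24·4 + 3·4^2 = €3.
Since P = €87 ≥ min AVC = €3, price covers variable cost and the firm should produce.
P = MC gives -36 - 48y + 9y^2 = 0, with roots -2/3 and 6. Take the larger (rising MC): y* = 6.
Check: AVC at y = 6 is €15 ≤ P, so revenue covers variable cost.
Profit = P·y − TC = 87·6 − 470 = €52.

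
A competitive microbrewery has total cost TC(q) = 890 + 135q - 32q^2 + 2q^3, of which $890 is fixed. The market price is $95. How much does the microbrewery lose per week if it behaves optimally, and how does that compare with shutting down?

Profit = -$90 at q = 10

AVC = 135 - 32q + 2q^2 has its minimum $7 at q = 8; price $95 clears that bar, so the firm operates.
MC = 135 - 64q + 6q^2. Setting P = MC and taking the root on the rising branch gives q* = 10.
TR = 95·10 = 950. TC = 890 + 150 = 1040. Profit = 950 − 1040 = -$90.
Shutting down would mean losing the fixed cost of $890, so operating at a loss of $90 is better by $800.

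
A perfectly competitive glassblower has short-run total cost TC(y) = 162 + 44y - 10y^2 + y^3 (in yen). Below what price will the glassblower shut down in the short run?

The firm shuts down when price falls below the minimum of average variable cost. AVC = VC/y = 44 - 10y + y^2.
dAVC/dy = -10 + 2y = 0 gives y = 5. min AVC = 44 - 10·5 + 5^2 = 19.
So the shutdown price is ¥19.

¥19 per unit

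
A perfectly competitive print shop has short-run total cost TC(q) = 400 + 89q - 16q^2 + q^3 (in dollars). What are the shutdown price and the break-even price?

Shutdown price = $25; break-even price = $69

AVC = 89 - 16q + q^2; minimized at q = 8, giving min AVC = $25. That is the shutdown price.
ATC = 400/q + 89 - 16q + q^2. Setting dATC/dq = −400/q^2 − 16 + 2q = 0 gives q = 10 (since 2·10^3 − 16·10^2 = 400).
min ATC = 400/10 + 89 − 16·10 + 10^2 = $69. That is the break-even price.
For $25 ≤ P < $69 the firm produces at a loss; below $25 it shuts down.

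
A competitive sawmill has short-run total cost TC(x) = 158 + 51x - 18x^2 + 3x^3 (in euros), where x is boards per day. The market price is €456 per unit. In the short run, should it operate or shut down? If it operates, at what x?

Strip out fixed cost: VC = 51x - 18x^2 + 3x^3. Then AVC = 51 - 18x + 3x^2 and MC = 51 - 36x + 9x^2.
The AVC parabola has its vertex at x = 18/6 = 3, where AVC = 51 - 18·3 + 3·3^2 = €24.
P = €456 exceeds min AVC = €24, so the firm stays open.
Solving P = MC: -405 - 36x + 9x^2 = 0 ⇒ x = -5 or 9. On the upward-sloping branch, x* = 9.
Check: AVC at x = 9 is €132 ≤ P, so revenue covers variable cost.
Profit = P·x − TC = 456·9 − 1346 = €2758.

Produce at x = 9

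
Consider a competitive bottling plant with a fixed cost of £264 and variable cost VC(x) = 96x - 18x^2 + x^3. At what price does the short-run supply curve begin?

The firm shuts down when price falls below the minimum of average variable cost. AVC = VC/x = 96 - 18x + x^2.
At the minimum of AVC, MC = AVC. MC = 96 - 36x + 3x^2; setting MC = AVC gives 2x^2 - 18x = 0, so x = 9. min AVC = 15.
So the shutdown price is £15.

£15 per unit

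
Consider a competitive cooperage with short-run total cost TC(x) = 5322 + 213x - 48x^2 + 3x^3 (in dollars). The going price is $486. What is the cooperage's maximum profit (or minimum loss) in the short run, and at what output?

Profit = -$252 at x = 13

AVC = 213 - 48x + 3x^2; min AVC = $21 at x = 8. Since P = $486 ≥ min AVC, the firm produces.
MC = 213 - 96x + 9x^2. Setting P = MC and taking the root on the rising branch gives x* = 13.
TR = 486·13 = 6318. TC = 5322 + 1248 = 6570. Profit = 6318 − 6570 = -$252.
By producing, the firm covers all variable cost plus $5070 of fixed cost; shutting down would lose the full $5322.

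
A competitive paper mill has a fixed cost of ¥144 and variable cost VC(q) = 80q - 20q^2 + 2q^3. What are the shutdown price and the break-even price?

Shutdown price = min AVC. AVC = 80 - 20q + 2q^2, with vertex at q = 5 and minimum ¥30.
ATC = 144/q + 80 - 20q + 2q^2. Setting dATC/dq = −144/q^2 − 20 + 4q = 0 gives q = 6 (since 4·6^3 − 20·6^2 = 144).
min ATC = 144/6 + 80 − 20·6 + 2·6^2 = ¥56. That is the break-even price.
For ¥30 ≤ P < ¥56 the firm produces at a loss; below ¥30 it shuts down.

Shutdown price = ¥30; break-even price = ¥56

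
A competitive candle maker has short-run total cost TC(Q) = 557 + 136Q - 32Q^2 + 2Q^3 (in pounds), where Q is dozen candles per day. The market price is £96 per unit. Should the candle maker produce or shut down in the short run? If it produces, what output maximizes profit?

Produce at Q = 10

Strip out fixed cost: VC = 136Q - 32Q^2 + 2Q^3. Then AVC = 136 - 32Q + 2Q^2 and MC = 136 - 64Q + 6Q^2.
The AVC parabola has its vertex at Q = 32/4 = 8, where AVC = 136 - 32·8 + 2·8^2 = £8.
Because £96 ≥ £8, revenue can cover variable cost; the firm operates.
P = MC gives 40 - 64Q + 6Q^2 = 0, with roots 2/3 and 10. Take the larger (rising MC): Q* = 10.
Check: AVC at Q = 10 is £16 ≤ P, so revenue covers variable cost.
Profit = P·Q − TC = 96·10 − 717 = £243.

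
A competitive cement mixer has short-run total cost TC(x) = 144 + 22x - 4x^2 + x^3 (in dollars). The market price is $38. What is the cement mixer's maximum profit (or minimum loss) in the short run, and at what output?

AVC = 22 - 4x + x^2 has its minimum $18 at x = 2; price $38 clears that bar, so the firm operates.
MC = 22 - 8x + 3x^2. Setting P = MC and taking the root on the rising branch gives x* = 4.
TR = 38·4 = 152. TC = 144 + 88 = 232. Profit = 152 − 232 = -$80.
By producing, the firm covers all variable cost plus $64 of fixed cost; shutting down would lose the full $144.

Profit = -$80 at x = 4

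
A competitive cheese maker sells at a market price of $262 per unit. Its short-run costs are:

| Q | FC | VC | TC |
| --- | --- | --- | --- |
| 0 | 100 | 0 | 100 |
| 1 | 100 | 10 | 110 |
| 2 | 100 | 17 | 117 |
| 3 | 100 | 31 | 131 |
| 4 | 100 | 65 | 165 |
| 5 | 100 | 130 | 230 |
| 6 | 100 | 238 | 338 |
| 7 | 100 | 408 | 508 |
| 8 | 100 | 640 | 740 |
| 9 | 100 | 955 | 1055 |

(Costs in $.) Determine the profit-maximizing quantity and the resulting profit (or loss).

Q = 8; profit = $1356

Compute π = P·Q − TC at each output: Q=0: -100; Q=1: 152; Q=2: 407; Q=3: 655; Q=4: 883; Q=5: 1080; Q=6: 1234; Q=7: 1326; Q=8: 1356; Q=9: 1303.
Profit is maximized at Q = 8. AVC there is 640/8 = $80 ≤ P, so producing beats shutting down (which would give -$100).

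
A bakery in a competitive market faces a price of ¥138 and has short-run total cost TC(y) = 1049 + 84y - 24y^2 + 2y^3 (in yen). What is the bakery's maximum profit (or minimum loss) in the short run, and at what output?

Profit = -¥77 at y = 9

AVC = 84 - 24y + 2y^2; min AVC = ¥12 at y = 6. Since P = ¥138 ≥ min AVC, the firm produces.
MC = 84 - 48y + 6y^2. Setting P = MC and taking the root on the rising branch gives y* = 9.
TR = 138·9 = 1242. TC = 1049 + 270 = 1319. Profit = 1242 − 1319 = -¥77.
By producing, the firm covers all variable cost plus ¥972 of fixed cost; shutting down would lose the full ¥1049.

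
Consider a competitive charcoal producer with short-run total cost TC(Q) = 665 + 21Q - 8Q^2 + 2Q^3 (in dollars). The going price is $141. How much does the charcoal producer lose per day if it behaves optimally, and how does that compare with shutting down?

AVC = 21 - 8Q + 2Q^2 has its minimum $13 at Q = 2; price $141 clears that bar, so the firm operates.
MC = 21 - 16Q + 6Q^2. Setting P = MC and taking the root on the rising branch gives Q* = 6.
TR = 141·6 = 846. TC = 665 + 270 = 935. Profit = 846 − 935 = -$89.
Shutting down would mean losing the fixed cost of $665, so operating at a loss of $89 is better by $576.

Profit = -$89 at Q = 6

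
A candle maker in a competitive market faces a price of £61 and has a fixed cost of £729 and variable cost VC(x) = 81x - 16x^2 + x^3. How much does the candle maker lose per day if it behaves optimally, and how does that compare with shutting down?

AVC = 81 - 16x + x^2; min AVC = £17 at x = 8. Since P = £61 ≥ min AVC, the firm produces.
With MC = 81 - 32x + 3x^2, P = MC on the upward-sloping part at x* = 10.
TR = 61·10 = 610. TC = 729 + 210 = 939. Profit = 610 − 939 = -£329.
By producing, the firm covers all variable cost plus £400 of fixed cost; shutting down would lose the full £729.

Profit = -£329 at x = 10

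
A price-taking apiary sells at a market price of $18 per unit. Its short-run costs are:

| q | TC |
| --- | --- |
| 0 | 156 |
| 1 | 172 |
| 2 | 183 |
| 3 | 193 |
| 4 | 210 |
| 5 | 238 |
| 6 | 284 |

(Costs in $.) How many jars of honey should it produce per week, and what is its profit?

Compute π = P·q − TC at each output: q=0: -156; q=1: -154; q=2: -147; q=3: -139; q=4: -138; q=5: -148; q=6: -176.
Profit is maximized at q = 4. AVC there is 54/4 = $13.50 ≤ P, so producing beats shutting down (which would give -$156).

q = 4; profit = -$138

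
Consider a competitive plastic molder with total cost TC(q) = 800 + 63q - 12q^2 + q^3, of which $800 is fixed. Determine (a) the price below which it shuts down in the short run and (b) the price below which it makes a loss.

Shutdown price = min AVC. AVC = 63 - 12q + q^2, with vertex at q = 6 and minimum $27.
ATC = 800/q + 63 - 12q + q^2. Setting dATC/dq = −800/q^2 − 12 + 2q = 0 gives q = 10 (since 2·10^3 − 12·10^2 = 800).
min ATC = 800/10 + 63 − 12·10 + 10^2 = $123. That is the break-even price.
Between these two prices the firm operates at a loss; above $123 it earns a profit.

Shutdown price = $27; break-even price = $123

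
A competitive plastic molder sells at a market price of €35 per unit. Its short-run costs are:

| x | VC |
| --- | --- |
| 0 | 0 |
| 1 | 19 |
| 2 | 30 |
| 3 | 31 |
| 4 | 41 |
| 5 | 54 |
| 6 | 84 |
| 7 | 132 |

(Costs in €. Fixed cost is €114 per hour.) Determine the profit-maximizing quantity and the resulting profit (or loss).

x = 6; profit = €12

Profit at each row (π = 35x − TC): x=0: -114; x=1: -98; x=2: -74; x=3: -40; x=4: -15; x=5: 7; x=6: 12; x=7: -1.
Profit is maximized at x = 6. AVC there is 84/6 = €14 ≤ P, so producing beats shutting down (which would give -€114).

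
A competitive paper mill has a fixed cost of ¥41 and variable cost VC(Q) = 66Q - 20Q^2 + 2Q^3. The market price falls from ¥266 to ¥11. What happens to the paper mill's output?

MC = 66 - 40Q + 6Q^2; the shutdown threshold is min AVC = ¥16 (at Q = 5).
At P = ¥266 ≥ min AVC, set P = MC on the rising branch: Q = 10.
At P = ¥11 < min AVC = ¥16, price no longer covers variable cost at any output, so the firm shuts down: Q = 0.

Output falls from 10 to 0 (the firm shuts down)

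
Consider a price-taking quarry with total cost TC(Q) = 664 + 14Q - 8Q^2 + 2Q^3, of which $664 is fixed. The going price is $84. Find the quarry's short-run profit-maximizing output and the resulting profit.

AVC = 14 - 8Q + 2Q^2; min AVC = $6 at Q = 2. Since P = $84 ≥ min AVC, the firm produces.
MC = 14 - 16Q + 6Q^2. Setting P = MC and taking the root on the rising branch gives Q* = 5.
TR = 84·5 = 420. TC = 664 + 120 = 784. Profit = 420 − 784 = -$364.
Shutting down would mean losing the fixed cost of $664, so operating at a loss of $364 is better by $300.

Profit = -$364 at Q = 5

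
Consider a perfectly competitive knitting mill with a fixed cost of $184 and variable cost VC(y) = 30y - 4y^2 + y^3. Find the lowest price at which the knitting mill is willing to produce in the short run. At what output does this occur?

$26 per unit, at y = 2

Short-run supply begins at min AVC. From VC = 30y - 4y^2 + y^3, AVC = 30 - 4y + y^2.
dAVC/dy = -4 + 2y = 0 gives y = 2. min AVC = 30 - 4·2 + 2^2 = 26.
So the shutdown price is $26.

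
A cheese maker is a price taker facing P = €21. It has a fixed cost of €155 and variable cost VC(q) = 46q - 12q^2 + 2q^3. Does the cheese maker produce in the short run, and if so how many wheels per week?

Shut down

Strip out fixed cost: VC = 46q - 12q^2 + 2q^3. Then AVC = 46 - 12q + 2q^2 and MC = 46 - 24q + 6q^2.
AVC hits its minimum where MC = AVC, at q = 3, giving min AVC = 46 - 12·3 + 2·3^2 = €28.
Since P = €21 < min AVC = €28, price fails to cover variable cost at any output.
The firm minimizes its loss by shutting down and losing only its fixed cost of €155.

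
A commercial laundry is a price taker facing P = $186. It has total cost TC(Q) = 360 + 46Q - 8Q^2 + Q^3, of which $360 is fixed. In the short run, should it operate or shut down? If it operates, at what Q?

Produce at Q = 10

Strip out fixed cost: VC = 46Q - 8Q^2 + Q^3. Then AVC = 46 - 8Q + Q^2 and MC = 46 - 16Q + 3Q^2.
AVC hits its minimum where MC = AVC, at Q = 4, giving min AVC = 46 - 8·4 + 4^2 = $30.
P = $186 exceeds min AVC = $30, so the firm stays open.
Set P = MC: 186 = 46 - 16Q + 3Q^2 → -140 - 16Q + 3Q^2 = 0. The roots are Q = -14/3 and Q = 10; the profit-maximizing output is on the rising part of MC, so Q* = 10.
Check: AVC at Q = 10 is $66 ≤ P, so revenue covers variable cost.
Profit = P·Q − TC = 186·10 − 1020 = $840.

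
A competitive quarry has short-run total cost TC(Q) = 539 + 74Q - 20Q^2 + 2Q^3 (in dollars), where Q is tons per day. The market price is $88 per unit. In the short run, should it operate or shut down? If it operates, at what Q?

Strip out fixed cost: VC = 74Q - 20Q^2 + 2Q^3. Then AVC = 74 - 20Q + 2Q^2 and MC = 74 - 40Q + 6Q^2.
The AVC parabola has its vertex at Q = 20/4 = 5, where AVC = 74 - 20·5 + 2·5^2 = $24.
Since P = $88 ≥ min AVC = $24, price covers variable cost and the firm should produce.
Solving P = MC: -14 - 40Q + 6Q^2 = 0 ⇒ Q = -1/3 or 7. On the upward-sloping branch, Q* = 7.
Check: AVC at Q = 7 is $32 ≤ P, so revenue covers variable cost.
Profit = P·Q − TC = 88·7 − 763 = -$147, a loss, but smaller than the $539 fixed cost the firm would lose by shutting down.

Produce at Q = 7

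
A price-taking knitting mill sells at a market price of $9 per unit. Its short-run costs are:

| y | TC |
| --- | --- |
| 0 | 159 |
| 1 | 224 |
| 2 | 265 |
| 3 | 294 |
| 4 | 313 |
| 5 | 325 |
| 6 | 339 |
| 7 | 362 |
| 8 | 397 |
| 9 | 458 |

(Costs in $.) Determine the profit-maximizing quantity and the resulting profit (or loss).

Profit at each row (π = 9y − TC): y=0: -159; y=1: -215; y=2: -247; y=3: -267; y=4: -277; y=5: -280; y=6: -285; y=7: -299; y=8: -325; y=9: -377.
Profit is highest at y = 0. Equivalently, the lowest AVC in the table is 203/7 ≈ $29 at y = 7, and P = $9 falls below it — price never covers variable cost, so the firm shuts down and loses only its fixed cost.

y = 0 (shut down); profit = -$159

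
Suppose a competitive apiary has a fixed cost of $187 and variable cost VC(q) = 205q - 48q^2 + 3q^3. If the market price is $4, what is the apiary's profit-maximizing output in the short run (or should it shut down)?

Shut down

From TC, MC = TC'(q) = 205 - 96q + 9q^2 and AVC = VC/q = 205 - 48q + 3q^2.
The AVC parabola has its vertex at q = 48/6 = 8, where AVC = 205 - 48·8 + 3·8^2 = $13.
P = $4 lies below min AVC = $13; no output level covers variable cost.
Shutting down limits the loss to fixed cost, $187.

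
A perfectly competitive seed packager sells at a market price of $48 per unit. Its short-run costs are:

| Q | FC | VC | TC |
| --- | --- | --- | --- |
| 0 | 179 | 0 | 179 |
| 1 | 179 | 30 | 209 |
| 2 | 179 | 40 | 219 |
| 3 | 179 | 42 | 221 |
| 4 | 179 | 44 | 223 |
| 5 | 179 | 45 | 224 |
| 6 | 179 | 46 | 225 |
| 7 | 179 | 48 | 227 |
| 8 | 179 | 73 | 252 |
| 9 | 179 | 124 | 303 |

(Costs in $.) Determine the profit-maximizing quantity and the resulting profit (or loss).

Q = 8; profit = $132

Tabulate TR − TC: Q=0: -179; Q=1: -161; Q=2: -123; Q=3: -77; Q=4: -31; Q=5: 16; Q=6: 63; Q=7: 109; Q=8: 132; Q=9: 129.
Profit is maximized at Q = 8. AVC there is 73/8 = $9.12 ≤ P, so producing beats shutting down (which would give -$179).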